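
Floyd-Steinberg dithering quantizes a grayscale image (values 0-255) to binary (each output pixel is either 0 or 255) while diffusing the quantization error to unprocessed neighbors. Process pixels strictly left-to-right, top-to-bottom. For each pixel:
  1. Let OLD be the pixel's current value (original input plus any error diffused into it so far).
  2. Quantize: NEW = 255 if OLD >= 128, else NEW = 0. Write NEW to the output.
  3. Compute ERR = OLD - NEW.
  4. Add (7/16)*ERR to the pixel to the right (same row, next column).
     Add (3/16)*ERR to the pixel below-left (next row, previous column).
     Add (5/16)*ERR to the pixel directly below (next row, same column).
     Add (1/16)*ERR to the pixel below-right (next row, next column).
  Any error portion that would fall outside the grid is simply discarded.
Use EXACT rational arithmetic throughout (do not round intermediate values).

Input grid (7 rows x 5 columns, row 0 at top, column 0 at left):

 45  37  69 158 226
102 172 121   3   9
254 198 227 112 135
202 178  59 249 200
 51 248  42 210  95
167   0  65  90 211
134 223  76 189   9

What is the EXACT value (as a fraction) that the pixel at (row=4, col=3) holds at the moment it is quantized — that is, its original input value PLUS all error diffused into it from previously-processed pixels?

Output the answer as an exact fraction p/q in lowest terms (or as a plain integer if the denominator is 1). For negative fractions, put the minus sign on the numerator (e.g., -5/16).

Answer: 4463215767432019/17592186044416

Derivation:
(0,0): OLD=45 → NEW=0, ERR=45
(0,1): OLD=907/16 → NEW=0, ERR=907/16
(0,2): OLD=24013/256 → NEW=0, ERR=24013/256
(0,3): OLD=815259/4096 → NEW=255, ERR=-229221/4096
(0,4): OLD=13206589/65536 → NEW=255, ERR=-3505091/65536
(1,0): OLD=32433/256 → NEW=0, ERR=32433/256
(1,1): OLD=543831/2048 → NEW=255, ERR=21591/2048
(1,2): OLD=9697699/65536 → NEW=255, ERR=-7013981/65536
(1,3): OLD=-17164441/262144 → NEW=0, ERR=-17164441/262144
(1,4): OLD=-167174315/4194304 → NEW=0, ERR=-167174315/4194304
(2,0): OLD=9685165/32768 → NEW=255, ERR=1329325/32768
(2,1): OLD=216944063/1048576 → NEW=255, ERR=-50442817/1048576
(2,2): OLD=2699291133/16777216 → NEW=255, ERR=-1578898947/16777216
(2,3): OLD=9718186407/268435456 → NEW=0, ERR=9718186407/268435456
(2,4): OLD=576775721425/4294967296 → NEW=255, ERR=-518440939055/4294967296
(3,0): OLD=3450361181/16777216 → NEW=255, ERR=-827828899/16777216
(3,1): OLD=16947600537/134217728 → NEW=0, ERR=16947600537/134217728
(3,2): OLD=380598760291/4294967296 → NEW=0, ERR=380598760291/4294967296
(3,3): OLD=2324159374283/8589934592 → NEW=255, ERR=133726053323/8589934592
(3,4): OLD=23550445642135/137438953472 → NEW=255, ERR=-11496487493225/137438953472
(4,0): OLD=127251311699/2147483648 → NEW=0, ERR=127251311699/2147483648
(4,1): OLD=22465436762963/68719476736 → NEW=255, ERR=4941970195283/68719476736
(4,2): OLD=123107777311549/1099511627776 → NEW=0, ERR=123107777311549/1099511627776
(4,3): OLD=4463215767432019/17592186044416 → NEW=255, ERR=-22791673894061/17592186044416
Target (4,3): original=210, with diffused error = 4463215767432019/17592186044416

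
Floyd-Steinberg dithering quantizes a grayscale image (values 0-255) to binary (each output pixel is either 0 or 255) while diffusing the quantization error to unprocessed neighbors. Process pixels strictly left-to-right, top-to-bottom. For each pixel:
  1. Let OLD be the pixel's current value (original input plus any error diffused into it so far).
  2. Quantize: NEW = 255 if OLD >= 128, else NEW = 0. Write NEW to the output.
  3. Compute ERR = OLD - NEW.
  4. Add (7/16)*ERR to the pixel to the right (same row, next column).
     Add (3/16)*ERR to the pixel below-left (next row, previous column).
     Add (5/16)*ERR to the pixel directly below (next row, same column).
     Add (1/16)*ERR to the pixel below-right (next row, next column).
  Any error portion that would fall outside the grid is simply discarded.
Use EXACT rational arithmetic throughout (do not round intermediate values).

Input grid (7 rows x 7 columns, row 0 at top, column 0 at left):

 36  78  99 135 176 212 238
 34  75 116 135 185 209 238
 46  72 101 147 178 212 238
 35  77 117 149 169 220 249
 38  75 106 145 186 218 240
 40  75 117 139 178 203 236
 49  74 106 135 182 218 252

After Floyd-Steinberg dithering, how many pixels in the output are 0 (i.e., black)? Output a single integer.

(0,0): OLD=36 → NEW=0, ERR=36
(0,1): OLD=375/4 → NEW=0, ERR=375/4
(0,2): OLD=8961/64 → NEW=255, ERR=-7359/64
(0,3): OLD=86727/1024 → NEW=0, ERR=86727/1024
(0,4): OLD=3490673/16384 → NEW=255, ERR=-687247/16384
(0,5): OLD=50763799/262144 → NEW=255, ERR=-16082921/262144
(0,6): OLD=885663905/4194304 → NEW=255, ERR=-183883615/4194304
(1,0): OLD=4021/64 → NEW=0, ERR=4021/64
(1,1): OLD=57587/512 → NEW=0, ERR=57587/512
(1,2): OLD=2474223/16384 → NEW=255, ERR=-1703697/16384
(1,3): OLD=6614019/65536 → NEW=0, ERR=6614019/65536
(1,4): OLD=880112361/4194304 → NEW=255, ERR=-189435159/4194304
(1,5): OLD=5342743353/33554432 → NEW=255, ERR=-3213636807/33554432
(1,6): OLD=95865860919/536870912 → NEW=255, ERR=-41036221641/536870912
(2,0): OLD=710433/8192 → NEW=0, ERR=710433/8192
(2,1): OLD=33952635/262144 → NEW=255, ERR=-32894085/262144
(2,2): OLD=165923121/4194304 → NEW=0, ERR=165923121/4194304
(2,3): OLD=6069249513/33554432 → NEW=255, ERR=-2487130647/33554432
(2,4): OLD=32160584377/268435456 → NEW=0, ERR=32160584377/268435456
(2,5): OLD=1866867004947/8589934592 → NEW=255, ERR=-323566316013/8589934592
(2,6): OLD=26339917960373/137438953472 → NEW=255, ERR=-8707015174987/137438953472
(3,0): OLD=161787665/4194304 → NEW=0, ERR=161787665/4194304
(3,1): OLD=2264940221/33554432 → NEW=0, ERR=2264940221/33554432
(3,2): OLD=36816784135/268435456 → NEW=255, ERR=-31634257145/268435456
(3,3): OLD=106531483521/1073741824 → NEW=0, ERR=106531483521/1073741824
(3,4): OLD=32731235320593/137438953472 → NEW=255, ERR=-2315697814767/137438953472
(3,5): OLD=216017549956547/1099511627776 → NEW=255, ERR=-64357915126333/1099511627776
(3,6): OLD=3540251823726109/17592186044416 → NEW=255, ERR=-945755617599971/17592186044416
(4,0): OLD=33667421919/536870912 → NEW=0, ERR=33667421919/536870912
(4,1): OLD=892015543763/8589934592 → NEW=0, ERR=892015543763/8589934592
(4,2): OLD=18887737032253/137438953472 → NEW=255, ERR=-16159196103107/137438953472
(4,3): OLD=125390157842095/1099511627776 → NEW=0, ERR=125390157842095/1099511627776
(4,4): OLD=1986632145155933/8796093022208 → NEW=255, ERR=-256371575507107/8796093022208
(4,5): OLD=49490033482626781/281474976710656 → NEW=255, ERR=-22286085578590499/281474976710656
(4,6): OLD=832725235838446619/4503599627370496 → NEW=255, ERR=-315692669141029861/4503599627370496
(5,0): OLD=10866998523689/137438953472 → NEW=0, ERR=10866998523689/137438953472
(5,1): OLD=136249124517603/1099511627776 → NEW=0, ERR=136249124517603/1099511627776
(5,2): OLD=1428005128911781/8796093022208 → NEW=255, ERR=-814998591751259/8796093022208
(5,3): OLD=8534911887847705/70368744177664 → NEW=0, ERR=8534911887847705/70368744177664
(5,4): OLD=964840438122351731/4503599627370496 → NEW=255, ERR=-183577466857124749/4503599627370496
(5,5): OLD=5240711110664764739/36028797018963968 → NEW=255, ERR=-3946632129171047101/36028797018963968
(5,6): OLD=92937986919709835149/576460752303423488 → NEW=255, ERR=-54059504917663154291/576460752303423488
(6,0): OLD=1705444430676753/17592186044416 → NEW=0, ERR=1705444430676753/17592186044416
(6,1): OLD=40168173513258693/281474976710656 → NEW=255, ERR=-31607945547958587/281474976710656
(6,2): OLD=263024885516039855/4503599627370496 → NEW=0, ERR=263024885516039855/4503599627370496
(6,3): OLD=6666054759147898545/36028797018963968 → NEW=255, ERR=-2521288480687913295/36028797018963968
(6,4): OLD=9056714672398446931/72057594037927936 → NEW=0, ERR=9056714672398446931/72057594037927936
(6,5): OLD=2016464124844268955455/9223372036854775808 → NEW=255, ERR=-335495744553698875585/9223372036854775808
(6,6): OLD=29505067622241723527625/147573952589676412928 → NEW=255, ERR=-8126290288125761769015/147573952589676412928
Output grid:
  Row 0: ..#.###  (3 black, running=3)
  Row 1: ..#.###  (3 black, running=6)
  Row 2: .#.#.##  (3 black, running=9)
  Row 3: ..#.###  (3 black, running=12)
  Row 4: ..#.###  (3 black, running=15)
  Row 5: ..#.###  (3 black, running=18)
  Row 6: .#.#.##  (3 black, running=21)

Answer: 21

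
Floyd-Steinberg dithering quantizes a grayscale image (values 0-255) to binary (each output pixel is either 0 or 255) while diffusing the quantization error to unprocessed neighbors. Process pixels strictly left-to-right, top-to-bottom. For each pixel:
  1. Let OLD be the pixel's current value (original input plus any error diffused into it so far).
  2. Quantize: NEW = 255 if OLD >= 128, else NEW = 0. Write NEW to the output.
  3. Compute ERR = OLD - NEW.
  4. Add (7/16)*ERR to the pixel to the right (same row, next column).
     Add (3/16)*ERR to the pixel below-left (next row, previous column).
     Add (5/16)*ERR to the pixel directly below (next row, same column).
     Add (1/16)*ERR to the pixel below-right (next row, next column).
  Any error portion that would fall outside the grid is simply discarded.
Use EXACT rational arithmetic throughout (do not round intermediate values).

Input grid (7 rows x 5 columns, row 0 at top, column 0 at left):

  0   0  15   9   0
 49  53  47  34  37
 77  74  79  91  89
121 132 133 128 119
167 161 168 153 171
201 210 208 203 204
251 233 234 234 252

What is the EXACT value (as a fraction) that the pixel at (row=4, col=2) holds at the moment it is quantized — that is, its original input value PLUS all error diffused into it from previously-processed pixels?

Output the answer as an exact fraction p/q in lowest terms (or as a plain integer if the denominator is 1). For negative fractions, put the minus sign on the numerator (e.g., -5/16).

Answer: 913280221913/4294967296

Derivation:
(0,0): OLD=0 → NEW=0, ERR=0
(0,1): OLD=0 → NEW=0, ERR=0
(0,2): OLD=15 → NEW=0, ERR=15
(0,3): OLD=249/16 → NEW=0, ERR=249/16
(0,4): OLD=1743/256 → NEW=0, ERR=1743/256
(1,0): OLD=49 → NEW=0, ERR=49
(1,1): OLD=309/4 → NEW=0, ERR=309/4
(1,2): OLD=22631/256 → NEW=0, ERR=22631/256
(1,3): OLD=163335/2048 → NEW=0, ERR=163335/2048
(1,4): OLD=2457353/32768 → NEW=0, ERR=2457353/32768
(2,0): OLD=6835/64 → NEW=0, ERR=6835/64
(2,1): OLD=673801/4096 → NEW=255, ERR=-370679/4096
(2,2): OLD=5689497/65536 → NEW=0, ERR=5689497/65536
(2,3): OLD=181918149/1048576 → NEW=255, ERR=-85468731/1048576
(2,4): OLD=1371695107/16777216 → NEW=0, ERR=1371695107/16777216
(3,0): OLD=9005019/65536 → NEW=255, ERR=-7706661/65536
(3,1): OLD=9859827/131072 → NEW=0, ERR=9859827/131072
(3,2): OLD=2887379783/16777216 → NEW=255, ERR=-1390810297/16777216
(3,3): OLD=11679082181/134217728 → NEW=0, ERR=11679082181/134217728
(3,4): OLD=381231936091/2147483648 → NEW=255, ERR=-166376394149/2147483648
(4,0): OLD=302737255/2097152 → NEW=255, ERR=-232036505/2097152
(4,1): OLD=30389017309/268435456 → NEW=0, ERR=30389017309/268435456
(4,2): OLD=913280221913/4294967296 → NEW=255, ERR=-181936438567/4294967296
Target (4,2): original=168, with diffused error = 913280221913/4294967296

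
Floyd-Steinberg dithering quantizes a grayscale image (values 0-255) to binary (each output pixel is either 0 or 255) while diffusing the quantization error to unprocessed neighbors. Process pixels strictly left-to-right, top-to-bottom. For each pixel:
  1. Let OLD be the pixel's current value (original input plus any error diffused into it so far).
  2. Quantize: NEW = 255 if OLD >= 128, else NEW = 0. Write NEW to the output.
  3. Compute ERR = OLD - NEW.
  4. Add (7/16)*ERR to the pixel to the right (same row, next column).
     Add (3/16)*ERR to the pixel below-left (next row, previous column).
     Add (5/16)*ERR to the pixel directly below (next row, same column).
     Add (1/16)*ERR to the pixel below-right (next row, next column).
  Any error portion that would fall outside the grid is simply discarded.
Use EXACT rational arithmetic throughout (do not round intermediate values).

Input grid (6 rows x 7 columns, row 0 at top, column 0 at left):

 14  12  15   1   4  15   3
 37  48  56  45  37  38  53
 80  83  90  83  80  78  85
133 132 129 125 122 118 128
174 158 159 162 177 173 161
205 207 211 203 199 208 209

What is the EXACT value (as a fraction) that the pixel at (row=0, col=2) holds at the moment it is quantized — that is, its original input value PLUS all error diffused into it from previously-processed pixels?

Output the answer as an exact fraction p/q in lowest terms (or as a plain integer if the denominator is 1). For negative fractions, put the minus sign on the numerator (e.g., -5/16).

Answer: 2935/128

Derivation:
(0,0): OLD=14 → NEW=0, ERR=14
(0,1): OLD=145/8 → NEW=0, ERR=145/8
(0,2): OLD=2935/128 → NEW=0, ERR=2935/128
Target (0,2): original=15, with diffused error = 2935/128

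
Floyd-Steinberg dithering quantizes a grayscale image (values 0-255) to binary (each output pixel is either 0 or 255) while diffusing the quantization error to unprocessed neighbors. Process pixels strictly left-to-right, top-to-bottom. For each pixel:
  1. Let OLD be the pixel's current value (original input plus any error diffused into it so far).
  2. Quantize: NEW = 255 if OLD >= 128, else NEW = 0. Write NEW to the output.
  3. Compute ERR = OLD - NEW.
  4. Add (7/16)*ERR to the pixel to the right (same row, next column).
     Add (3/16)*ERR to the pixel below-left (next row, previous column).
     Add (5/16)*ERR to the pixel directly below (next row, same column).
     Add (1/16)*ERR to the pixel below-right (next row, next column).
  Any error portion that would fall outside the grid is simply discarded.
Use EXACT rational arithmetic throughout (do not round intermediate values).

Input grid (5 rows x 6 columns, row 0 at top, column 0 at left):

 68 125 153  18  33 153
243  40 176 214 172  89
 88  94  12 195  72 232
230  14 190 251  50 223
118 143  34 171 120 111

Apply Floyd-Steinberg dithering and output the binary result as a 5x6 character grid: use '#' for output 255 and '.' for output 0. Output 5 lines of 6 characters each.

(0,0): OLD=68 → NEW=0, ERR=68
(0,1): OLD=619/4 → NEW=255, ERR=-401/4
(0,2): OLD=6985/64 → NEW=0, ERR=6985/64
(0,3): OLD=67327/1024 → NEW=0, ERR=67327/1024
(0,4): OLD=1011961/16384 → NEW=0, ERR=1011961/16384
(0,5): OLD=47191759/262144 → NEW=255, ERR=-19654961/262144
(1,0): OLD=15709/64 → NEW=255, ERR=-611/64
(1,1): OLD=14955/512 → NEW=0, ERR=14955/512
(1,2): OLD=3751079/16384 → NEW=255, ERR=-426841/16384
(1,3): OLD=15830283/65536 → NEW=255, ERR=-881397/65536
(1,4): OLD=735968881/4194304 → NEW=255, ERR=-333578639/4194304
(1,5): OLD=2324303559/67108864 → NEW=0, ERR=2324303559/67108864
(2,0): OLD=741321/8192 → NEW=0, ERR=741321/8192
(2,1): OLD=35975891/262144 → NEW=255, ERR=-30870829/262144
(2,2): OLD=-202831239/4194304 → NEW=0, ERR=-202831239/4194304
(2,3): OLD=5137177777/33554432 → NEW=255, ERR=-3419202383/33554432
(2,4): OLD=8824646995/1073741824 → NEW=0, ERR=8824646995/1073741824
(2,5): OLD=4148050332789/17179869184 → NEW=255, ERR=-232816309131/17179869184
(3,0): OLD=990688793/4194304 → NEW=255, ERR=-78858727/4194304
(3,1): OLD=-1155545339/33554432 → NEW=0, ERR=-1155545339/33554432
(3,2): OLD=35797166543/268435456 → NEW=255, ERR=-32653874737/268435456
(3,3): OLD=2825315435069/17179869184 → NEW=255, ERR=-1555551206851/17179869184
(3,4): OLD=555964055677/137438953472 → NEW=0, ERR=555964055677/137438953472
(3,5): OLD=486090836827955/2199023255552 → NEW=255, ERR=-74660093337805/2199023255552
(4,0): OLD=56729782519/536870912 → NEW=0, ERR=56729782519/536870912
(4,1): OLD=1327008331691/8589934592 → NEW=255, ERR=-863424989269/8589934592
(4,2): OLD=-18449633763631/274877906944 → NEW=0, ERR=-18449633763631/274877906944
(4,3): OLD=468372637108661/4398046511104 → NEW=0, ERR=468372637108661/4398046511104
(4,4): OLD=10965630341007941/70368744177664 → NEW=255, ERR=-6978399424296379/70368744177664
(4,5): OLD=64465132351914435/1125899906842624 → NEW=0, ERR=64465132351914435/1125899906842624
Row 0: .#...#
Row 1: #.###.
Row 2: .#.#.#
Row 3: #.##.#
Row 4: .#..#.

Answer: .#...#
#.###.
.#.#.#
#.##.#
.#..#.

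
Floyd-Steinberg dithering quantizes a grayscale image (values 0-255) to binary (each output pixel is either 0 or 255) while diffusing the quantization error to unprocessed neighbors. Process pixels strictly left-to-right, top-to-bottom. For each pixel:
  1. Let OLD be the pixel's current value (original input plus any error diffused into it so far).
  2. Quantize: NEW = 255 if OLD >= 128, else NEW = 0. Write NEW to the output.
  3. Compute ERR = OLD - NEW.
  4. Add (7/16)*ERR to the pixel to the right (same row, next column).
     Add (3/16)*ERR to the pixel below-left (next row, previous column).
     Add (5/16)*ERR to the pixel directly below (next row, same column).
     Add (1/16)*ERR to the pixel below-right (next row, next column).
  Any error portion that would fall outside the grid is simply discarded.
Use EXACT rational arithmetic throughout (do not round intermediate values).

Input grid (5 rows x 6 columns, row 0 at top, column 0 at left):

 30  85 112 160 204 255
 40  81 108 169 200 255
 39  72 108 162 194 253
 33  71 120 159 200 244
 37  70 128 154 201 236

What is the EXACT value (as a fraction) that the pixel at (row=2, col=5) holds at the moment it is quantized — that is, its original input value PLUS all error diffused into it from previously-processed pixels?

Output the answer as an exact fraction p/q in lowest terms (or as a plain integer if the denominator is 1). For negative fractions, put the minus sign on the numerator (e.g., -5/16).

Answer: 7279910582923/34359738368

Derivation:
(0,0): OLD=30 → NEW=0, ERR=30
(0,1): OLD=785/8 → NEW=0, ERR=785/8
(0,2): OLD=19831/128 → NEW=255, ERR=-12809/128
(0,3): OLD=238017/2048 → NEW=0, ERR=238017/2048
(0,4): OLD=8350791/32768 → NEW=255, ERR=-5049/32768
(0,5): OLD=133658097/524288 → NEW=255, ERR=-35343/524288
(1,0): OLD=8675/128 → NEW=0, ERR=8675/128
(1,1): OLD=127413/1024 → NEW=0, ERR=127413/1024
(1,2): OLD=5213017/32768 → NEW=255, ERR=-3142823/32768
(1,3): OLD=20588005/131072 → NEW=255, ERR=-12835355/131072
(1,4): OLD=1378754063/8388608 → NEW=255, ERR=-760340977/8388608
(1,5): OLD=28899013817/134217728 → NEW=255, ERR=-5326506823/134217728
(2,0): OLD=1368215/16384 → NEW=0, ERR=1368215/16384
(2,1): OLD=70082157/524288 → NEW=255, ERR=-63611283/524288
(2,2): OLD=120476039/8388608 → NEW=0, ERR=120476039/8388608
(2,3): OLD=7696852495/67108864 → NEW=0, ERR=7696852495/67108864
(2,4): OLD=434417560493/2147483648 → NEW=255, ERR=-113190769747/2147483648
(2,5): OLD=7279910582923/34359738368 → NEW=255, ERR=-1481822700917/34359738368
Target (2,5): original=253, with diffused error = 7279910582923/34359738368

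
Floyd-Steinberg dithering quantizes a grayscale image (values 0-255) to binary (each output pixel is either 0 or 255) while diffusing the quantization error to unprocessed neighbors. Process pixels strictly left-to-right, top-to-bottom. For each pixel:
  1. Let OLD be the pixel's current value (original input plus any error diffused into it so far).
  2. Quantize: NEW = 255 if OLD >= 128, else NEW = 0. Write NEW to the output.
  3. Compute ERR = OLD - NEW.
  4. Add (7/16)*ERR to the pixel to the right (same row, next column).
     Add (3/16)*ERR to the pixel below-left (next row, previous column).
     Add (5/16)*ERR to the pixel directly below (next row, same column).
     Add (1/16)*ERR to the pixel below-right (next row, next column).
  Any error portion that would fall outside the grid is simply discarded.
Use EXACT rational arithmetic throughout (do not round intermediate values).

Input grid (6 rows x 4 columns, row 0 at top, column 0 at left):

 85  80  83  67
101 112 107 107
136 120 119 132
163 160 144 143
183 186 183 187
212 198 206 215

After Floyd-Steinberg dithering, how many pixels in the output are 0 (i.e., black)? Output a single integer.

Answer: 9

Derivation:
(0,0): OLD=85 → NEW=0, ERR=85
(0,1): OLD=1875/16 → NEW=0, ERR=1875/16
(0,2): OLD=34373/256 → NEW=255, ERR=-30907/256
(0,3): OLD=58083/4096 → NEW=0, ERR=58083/4096
(1,0): OLD=38281/256 → NEW=255, ERR=-26999/256
(1,1): OLD=174399/2048 → NEW=0, ERR=174399/2048
(1,2): OLD=7635627/65536 → NEW=0, ERR=7635627/65536
(1,3): OLD=162381469/1048576 → NEW=255, ERR=-105005411/1048576
(2,0): OLD=3899685/32768 → NEW=0, ERR=3899685/32768
(2,1): OLD=224323687/1048576 → NEW=255, ERR=-43063193/1048576
(2,2): OLD=260021571/2097152 → NEW=0, ERR=260021571/2097152
(2,3): OLD=5443621975/33554432 → NEW=255, ERR=-3112758185/33554432
(3,0): OLD=3229446229/16777216 → NEW=255, ERR=-1048743851/16777216
(3,1): OLD=40400566987/268435456 → NEW=255, ERR=-28050474293/268435456
(3,2): OLD=502805402165/4294967296 → NEW=0, ERR=502805402165/4294967296
(3,3): OLD=11886881927411/68719476736 → NEW=255, ERR=-5636584640269/68719476736
(4,0): OLD=617928084209/4294967296 → NEW=255, ERR=-477288576271/4294967296
(4,1): OLD=4218351238099/34359738368 → NEW=0, ERR=4218351238099/34359738368
(4,2): OLD=276401302049779/1099511627776 → NEW=255, ERR=-3974163033101/1099511627776
(4,3): OLD=2939711060806805/17592186044416 → NEW=255, ERR=-1546296380519275/17592186044416
(5,0): OLD=110111743207713/549755813888 → NEW=255, ERR=-30075989333727/549755813888
(5,1): OLD=3603016819593351/17592186044416 → NEW=255, ERR=-882990621732729/17592186044416
(5,2): OLD=1531433890623963/8796093022208 → NEW=255, ERR=-711569830039077/8796093022208
(5,3): OLD=42760073861117971/281474976710656 → NEW=255, ERR=-29016045200099309/281474976710656
Output grid:
  Row 0: ..#.  (3 black, running=3)
  Row 1: #..#  (2 black, running=5)
  Row 2: .#.#  (2 black, running=7)
  Row 3: ##.#  (1 black, running=8)
  Row 4: #.##  (1 black, running=9)
  Row 5: ####  (0 black, running=9)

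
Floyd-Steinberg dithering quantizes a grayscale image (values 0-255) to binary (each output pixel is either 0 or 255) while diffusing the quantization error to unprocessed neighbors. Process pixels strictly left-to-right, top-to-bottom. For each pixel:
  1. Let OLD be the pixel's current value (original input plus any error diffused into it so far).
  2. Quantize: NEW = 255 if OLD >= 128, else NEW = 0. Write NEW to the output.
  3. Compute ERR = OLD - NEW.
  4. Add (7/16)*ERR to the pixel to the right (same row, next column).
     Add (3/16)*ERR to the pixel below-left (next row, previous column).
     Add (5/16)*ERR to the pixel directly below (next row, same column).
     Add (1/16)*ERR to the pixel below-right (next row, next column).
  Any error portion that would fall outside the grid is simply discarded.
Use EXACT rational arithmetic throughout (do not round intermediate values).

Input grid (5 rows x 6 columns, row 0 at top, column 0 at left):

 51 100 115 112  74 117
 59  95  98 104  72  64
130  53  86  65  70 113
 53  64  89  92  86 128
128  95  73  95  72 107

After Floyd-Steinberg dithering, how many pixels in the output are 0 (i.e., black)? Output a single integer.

(0,0): OLD=51 → NEW=0, ERR=51
(0,1): OLD=1957/16 → NEW=0, ERR=1957/16
(0,2): OLD=43139/256 → NEW=255, ERR=-22141/256
(0,3): OLD=303765/4096 → NEW=0, ERR=303765/4096
(0,4): OLD=6976019/65536 → NEW=0, ERR=6976019/65536
(0,5): OLD=171515525/1048576 → NEW=255, ERR=-95871355/1048576
(1,0): OLD=25055/256 → NEW=0, ERR=25055/256
(1,1): OLD=333849/2048 → NEW=255, ERR=-188391/2048
(1,2): OLD=3426061/65536 → NEW=0, ERR=3426061/65536
(1,3): OLD=43148873/262144 → NEW=255, ERR=-23697847/262144
(1,4): OLD=892651131/16777216 → NEW=0, ERR=892651131/16777216
(1,5): OLD=17544579565/268435456 → NEW=0, ERR=17544579565/268435456
(2,0): OLD=4696867/32768 → NEW=255, ERR=-3658973/32768
(2,1): OLD=-9101391/1048576 → NEW=0, ERR=-9101391/1048576
(2,2): OLD=1272385363/16777216 → NEW=0, ERR=1272385363/16777216
(2,3): OLD=11163358075/134217728 → NEW=0, ERR=11163358075/134217728
(2,4): OLD=556713957617/4294967296 → NEW=255, ERR=-538502702863/4294967296
(2,5): OLD=5627867005863/68719476736 → NEW=0, ERR=5627867005863/68719476736
(3,0): OLD=276452595/16777216 → NEW=0, ERR=276452595/16777216
(3,1): OLD=10165343991/134217728 → NEW=0, ERR=10165343991/134217728
(3,2): OLD=172751981653/1073741824 → NEW=255, ERR=-101052183467/1073741824
(3,3): OLD=3989090558975/68719476736 → NEW=0, ERR=3989090558975/68719476736
(3,4): OLD=51000329012255/549755813888 → NEW=0, ERR=51000329012255/549755813888
(3,5): OLD=1639088544196465/8796093022208 → NEW=255, ERR=-603915176466575/8796093022208
(4,0): OLD=316432042717/2147483648 → NEW=255, ERR=-231176287523/2147483648
(4,1): OLD=1888241482937/34359738368 → NEW=0, ERR=1888241482937/34359738368
(4,2): OLD=91534958679643/1099511627776 → NEW=0, ERR=91534958679643/1099511627776
(4,3): OLD=2833654167898343/17592186044416 → NEW=255, ERR=-1652353273427737/17592186044416
(4,4): OLD=14257494175432023/281474976710656 → NEW=0, ERR=14257494175432023/281474976710656
(4,5): OLD=511173359576289793/4503599627370496 → NEW=0, ERR=511173359576289793/4503599627370496
Output grid:
  Row 0: ..#..#  (4 black, running=4)
  Row 1: .#.#..  (4 black, running=8)
  Row 2: #...#.  (4 black, running=12)
  Row 3: ..#..#  (4 black, running=16)
  Row 4: #..#..  (4 black, running=20)

Answer: 20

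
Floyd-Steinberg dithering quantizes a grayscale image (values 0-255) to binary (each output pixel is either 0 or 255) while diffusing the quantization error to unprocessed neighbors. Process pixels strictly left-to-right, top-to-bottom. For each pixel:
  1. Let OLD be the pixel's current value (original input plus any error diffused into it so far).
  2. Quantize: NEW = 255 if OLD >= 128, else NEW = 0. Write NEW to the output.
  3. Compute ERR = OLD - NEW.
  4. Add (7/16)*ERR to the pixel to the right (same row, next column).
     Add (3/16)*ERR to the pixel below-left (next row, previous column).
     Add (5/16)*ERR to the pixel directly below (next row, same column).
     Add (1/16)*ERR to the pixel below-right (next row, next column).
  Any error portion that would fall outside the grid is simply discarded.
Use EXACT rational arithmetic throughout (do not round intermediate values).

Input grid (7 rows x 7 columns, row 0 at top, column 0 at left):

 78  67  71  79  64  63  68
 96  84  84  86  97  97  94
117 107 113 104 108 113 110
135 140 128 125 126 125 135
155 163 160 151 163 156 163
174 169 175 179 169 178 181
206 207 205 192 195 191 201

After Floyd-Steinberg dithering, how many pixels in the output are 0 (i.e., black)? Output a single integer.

(0,0): OLD=78 → NEW=0, ERR=78
(0,1): OLD=809/8 → NEW=0, ERR=809/8
(0,2): OLD=14751/128 → NEW=0, ERR=14751/128
(0,3): OLD=265049/2048 → NEW=255, ERR=-257191/2048
(0,4): OLD=296815/32768 → NEW=0, ERR=296815/32768
(0,5): OLD=35107849/524288 → NEW=0, ERR=35107849/524288
(0,6): OLD=816180287/8388608 → NEW=0, ERR=816180287/8388608
(1,0): OLD=17835/128 → NEW=255, ERR=-14805/128
(1,1): OLD=93677/1024 → NEW=0, ERR=93677/1024
(1,2): OLD=4679601/32768 → NEW=255, ERR=-3676239/32768
(1,3): OLD=861629/131072 → NEW=0, ERR=861629/131072
(1,4): OLD=901048439/8388608 → NEW=0, ERR=901048439/8388608
(1,5): OLD=12329806055/67108864 → NEW=255, ERR=-4782954265/67108864
(1,6): OLD=104592067753/1073741824 → NEW=0, ERR=104592067753/1073741824
(2,0): OLD=1605759/16384 → NEW=0, ERR=1605759/16384
(2,1): OLD=78748965/524288 → NEW=255, ERR=-54944475/524288
(2,2): OLD=327504431/8388608 → NEW=0, ERR=327504431/8388608
(2,3): OLD=9144462071/67108864 → NEW=255, ERR=-7968298249/67108864
(2,4): OLD=41160129031/536870912 → NEW=0, ERR=41160129031/536870912
(2,5): OLD=2564041086477/17179869184 → NEW=255, ERR=-1816825555443/17179869184
(2,6): OLD=24661720004139/274877906944 → NEW=0, ERR=24661720004139/274877906944
(3,0): OLD=1224550095/8388608 → NEW=255, ERR=-914544945/8388608
(3,1): OLD=4898885603/67108864 → NEW=0, ERR=4898885603/67108864
(3,2): OLD=76946771193/536870912 → NEW=255, ERR=-59955311367/536870912
(3,3): OLD=119940846287/2147483648 → NEW=0, ERR=119940846287/2147483648
(3,4): OLD=40446563293903/274877906944 → NEW=255, ERR=-29647302976817/274877906944
(3,5): OLD=145968897345565/2199023255552 → NEW=0, ERR=145968897345565/2199023255552
(3,6): OLD=6525587642480131/35184372088832 → NEW=255, ERR=-2446427240172029/35184372088832
(4,0): OLD=144544841729/1073741824 → NEW=255, ERR=-129259323391/1073741824
(4,1): OLD=1810620640333/17179869184 → NEW=0, ERR=1810620640333/17179869184
(4,2): OLD=51194654799907/274877906944 → NEW=255, ERR=-18899211470813/274877906944
(4,3): OLD=244466828077169/2199023255552 → NEW=0, ERR=244466828077169/2199023255552
(4,4): OLD=3410577223290851/17592186044416 → NEW=255, ERR=-1075430218035229/17592186044416
(4,5): OLD=73307544967328003/562949953421312 → NEW=255, ERR=-70244693155106557/562949953421312
(4,6): OLD=818114484943738117/9007199254740992 → NEW=0, ERR=818114484943738117/9007199254740992
(5,0): OLD=42919871857975/274877906944 → NEW=255, ERR=-27173994412745/274877906944
(5,1): OLD=304056764756733/2199023255552 → NEW=255, ERR=-256694165409027/2199023255552
(5,2): OLD=2284798712522011/17592186044416 → NEW=255, ERR=-2201208728804069/17592186044416
(5,3): OLD=20159196332213991/140737488355328 → NEW=255, ERR=-15728863198394649/140737488355328
(5,4): OLD=761589098132976429/9007199254740992 → NEW=0, ERR=761589098132976429/9007199254740992
(5,5): OLD=13633887447610916381/72057594037927936 → NEW=255, ERR=-4740799032060707299/72057594037927936
(5,6): OLD=199226457783310236947/1152921504606846976 → NEW=255, ERR=-94768525891435741933/1152921504606846976
(6,0): OLD=5390938377562511/35184372088832 → NEW=255, ERR=-3581076505089649/35184372088832
(6,1): OLD=54242047932206107/562949953421312 → NEW=0, ERR=54242047932206107/562949953421312
(6,2): OLD=1619516721413248369/9007199254740992 → NEW=255, ERR=-677319088545704591/9007199254740992
(6,3): OLD=9526697346254676783/72057594037927936 → NEW=255, ERR=-8847989133416946897/72057594037927936
(6,4): OLD=21383969791996925877/144115188075855872 → NEW=255, ERR=-15365403167346321483/144115188075855872
(6,5): OLD=2096779445028987528801/18446744073709551616 → NEW=0, ERR=2096779445028987528801/18446744073709551616
(6,6): OLD=65207058432730430275479/295147905179352825856 → NEW=255, ERR=-10055657388004540317801/295147905179352825856
Output grid:
  Row 0: ...#...  (6 black, running=6)
  Row 1: #.#..#.  (4 black, running=10)
  Row 2: .#.#.#.  (4 black, running=14)
  Row 3: #.#.#.#  (3 black, running=17)
  Row 4: #.#.##.  (3 black, running=20)
  Row 5: ####.##  (1 black, running=21)
  Row 6: #.###.#  (2 black, running=23)

Answer: 23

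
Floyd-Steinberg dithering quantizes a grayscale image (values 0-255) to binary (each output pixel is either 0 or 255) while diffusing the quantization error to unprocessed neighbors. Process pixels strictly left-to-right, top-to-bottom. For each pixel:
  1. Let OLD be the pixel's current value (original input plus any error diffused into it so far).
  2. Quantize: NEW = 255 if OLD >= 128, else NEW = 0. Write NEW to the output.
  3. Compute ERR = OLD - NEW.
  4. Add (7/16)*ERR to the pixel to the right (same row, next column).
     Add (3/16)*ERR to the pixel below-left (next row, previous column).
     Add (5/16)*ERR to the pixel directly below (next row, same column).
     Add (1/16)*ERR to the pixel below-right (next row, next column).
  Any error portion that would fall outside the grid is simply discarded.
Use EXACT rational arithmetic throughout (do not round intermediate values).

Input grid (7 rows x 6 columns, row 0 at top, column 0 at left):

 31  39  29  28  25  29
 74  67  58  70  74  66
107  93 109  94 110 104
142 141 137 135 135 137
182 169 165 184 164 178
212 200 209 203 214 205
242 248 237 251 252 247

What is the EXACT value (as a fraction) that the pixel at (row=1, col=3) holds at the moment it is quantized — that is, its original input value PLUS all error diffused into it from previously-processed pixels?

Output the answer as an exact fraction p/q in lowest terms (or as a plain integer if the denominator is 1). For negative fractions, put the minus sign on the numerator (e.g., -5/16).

Answer: 29693821/262144

Derivation:
(0,0): OLD=31 → NEW=0, ERR=31
(0,1): OLD=841/16 → NEW=0, ERR=841/16
(0,2): OLD=13311/256 → NEW=0, ERR=13311/256
(0,3): OLD=207865/4096 → NEW=0, ERR=207865/4096
(0,4): OLD=3093455/65536 → NEW=0, ERR=3093455/65536
(0,5): OLD=52062889/1048576 → NEW=0, ERR=52062889/1048576
(1,0): OLD=23947/256 → NEW=0, ERR=23947/256
(1,1): OLD=278605/2048 → NEW=255, ERR=-243635/2048
(1,2): OLD=2293969/65536 → NEW=0, ERR=2293969/65536
(1,3): OLD=29693821/262144 → NEW=0, ERR=29693821/262144
Target (1,3): original=70, with diffused error = 29693821/262144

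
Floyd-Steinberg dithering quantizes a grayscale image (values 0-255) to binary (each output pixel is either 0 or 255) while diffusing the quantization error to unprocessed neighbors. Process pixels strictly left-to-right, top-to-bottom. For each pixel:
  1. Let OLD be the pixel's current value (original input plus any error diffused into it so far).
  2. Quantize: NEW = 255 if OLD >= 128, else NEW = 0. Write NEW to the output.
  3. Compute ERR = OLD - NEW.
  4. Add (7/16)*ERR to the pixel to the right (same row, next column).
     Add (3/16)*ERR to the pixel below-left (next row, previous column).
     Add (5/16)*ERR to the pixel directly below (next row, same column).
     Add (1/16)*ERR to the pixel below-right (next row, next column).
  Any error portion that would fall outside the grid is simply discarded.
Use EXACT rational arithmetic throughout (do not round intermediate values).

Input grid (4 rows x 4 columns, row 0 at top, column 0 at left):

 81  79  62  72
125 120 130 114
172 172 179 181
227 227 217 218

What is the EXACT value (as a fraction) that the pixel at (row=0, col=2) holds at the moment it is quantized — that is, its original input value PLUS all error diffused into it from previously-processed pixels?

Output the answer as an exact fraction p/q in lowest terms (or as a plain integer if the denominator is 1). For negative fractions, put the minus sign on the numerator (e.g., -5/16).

(0,0): OLD=81 → NEW=0, ERR=81
(0,1): OLD=1831/16 → NEW=0, ERR=1831/16
(0,2): OLD=28689/256 → NEW=0, ERR=28689/256
Target (0,2): original=62, with diffused error = 28689/256

Answer: 28689/256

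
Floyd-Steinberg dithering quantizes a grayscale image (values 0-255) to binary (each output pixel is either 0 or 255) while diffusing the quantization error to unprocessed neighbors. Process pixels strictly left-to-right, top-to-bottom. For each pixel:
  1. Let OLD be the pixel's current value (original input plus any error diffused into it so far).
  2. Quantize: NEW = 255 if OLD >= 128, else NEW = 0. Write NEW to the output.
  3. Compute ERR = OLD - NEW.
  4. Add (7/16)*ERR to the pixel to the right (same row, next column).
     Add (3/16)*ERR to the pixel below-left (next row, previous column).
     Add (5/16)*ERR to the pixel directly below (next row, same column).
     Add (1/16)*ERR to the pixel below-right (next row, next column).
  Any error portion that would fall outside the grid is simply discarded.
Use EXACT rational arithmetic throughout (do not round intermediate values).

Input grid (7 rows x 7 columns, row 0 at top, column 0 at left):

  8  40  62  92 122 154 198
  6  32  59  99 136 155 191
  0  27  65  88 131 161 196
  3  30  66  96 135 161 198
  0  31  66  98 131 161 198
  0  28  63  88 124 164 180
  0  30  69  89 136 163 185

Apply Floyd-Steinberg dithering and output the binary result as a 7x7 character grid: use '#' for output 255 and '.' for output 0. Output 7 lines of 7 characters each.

(0,0): OLD=8 → NEW=0, ERR=8
(0,1): OLD=87/2 → NEW=0, ERR=87/2
(0,2): OLD=2593/32 → NEW=0, ERR=2593/32
(0,3): OLD=65255/512 → NEW=0, ERR=65255/512
(0,4): OLD=1456209/8192 → NEW=255, ERR=-632751/8192
(0,5): OLD=15755831/131072 → NEW=0, ERR=15755831/131072
(0,6): OLD=525526913/2097152 → NEW=255, ERR=-9246847/2097152
(1,0): OLD=533/32 → NEW=0, ERR=533/32
(1,1): OLD=17555/256 → NEW=0, ERR=17555/256
(1,2): OLD=1154575/8192 → NEW=255, ERR=-934385/8192
(1,3): OLD=2605347/32768 → NEW=0, ERR=2605347/32768
(1,4): OLD=371515081/2097152 → NEW=255, ERR=-163258679/2097152
(1,5): OLD=2564433945/16777216 → NEW=255, ERR=-1713756135/16777216
(1,6): OLD=40921751639/268435456 → NEW=255, ERR=-27529289641/268435456
(2,0): OLD=73985/4096 → NEW=0, ERR=73985/4096
(2,1): OLD=4716827/131072 → NEW=0, ERR=4716827/131072
(2,2): OLD=134834193/2097152 → NEW=0, ERR=134834193/2097152
(2,3): OLD=2000680905/16777216 → NEW=0, ERR=2000680905/16777216
(2,4): OLD=19416066585/134217728 → NEW=255, ERR=-14809454055/134217728
(2,5): OLD=243571907251/4294967296 → NEW=0, ERR=243571907251/4294967296
(2,6): OLD=12532956049173/68719476736 → NEW=255, ERR=-4990510518507/68719476736
(3,0): OLD=32279537/2097152 → NEW=0, ERR=32279537/2097152
(3,1): OLD=1026159389/16777216 → NEW=0, ERR=1026159389/16777216
(3,2): OLD=18449510055/134217728 → NEW=255, ERR=-15776010585/134217728
(3,3): OLD=34988654625/536870912 → NEW=0, ERR=34988654625/536870912
(3,4): OLD=10109871402993/68719476736 → NEW=255, ERR=-7413595164687/68719476736
(3,5): OLD=61028993233763/549755813888 → NEW=0, ERR=61028993233763/549755813888
(3,6): OLD=2000386154421373/8796093022208 → NEW=255, ERR=-242617566241667/8796093022208
(4,0): OLD=4369659647/268435456 → NEW=0, ERR=4369659647/268435456
(4,1): OLD=155300072051/4294967296 → NEW=0, ERR=155300072051/4294967296
(4,2): OLD=4200848789917/68719476736 → NEW=0, ERR=4200848789917/68719476736
(4,3): OLD=64616358548943/549755813888 → NEW=0, ERR=64616358548943/549755813888
(4,4): OLD=763487125600829/4398046511104 → NEW=255, ERR=-358014734730691/4398046511104
(4,5): OLD=20852055917874237/140737488355328 → NEW=255, ERR=-15036003612734403/140737488355328
(4,6): OLD=336818354789048251/2251799813685248 → NEW=255, ERR=-237390597700689989/2251799813685248
(5,0): OLD=815472987913/68719476736 → NEW=0, ERR=815472987913/68719476736
(5,1): OLD=31319910748291/549755813888 → NEW=0, ERR=31319910748291/549755813888
(5,2): OLD=577577336051589/4398046511104 → NEW=255, ERR=-543924524279931/4398046511104
(5,3): OLD=2082221138997625/35184372088832 → NEW=0, ERR=2082221138997625/35184372088832
(5,4): OLD=251676788182319891/2251799813685248 → NEW=0, ERR=251676788182319891/2251799813685248
(5,5): OLD=2786052301041696995/18014398509481984 → NEW=255, ERR=-1807619318876208925/18014398509481984
(5,6): OLD=27807900104717048301/288230376151711744 → NEW=0, ERR=27807900104717048301/288230376151711744
(6,0): OLD=126578651761393/8796093022208 → NEW=0, ERR=126578651761393/8796093022208
(6,1): OLD=4454601469626149/140737488355328 → NEW=0, ERR=4454601469626149/140737488355328
(6,2): OLD=132533024366410191/2251799813685248 → NEW=0, ERR=132533024366410191/2251799813685248
(6,3): OLD=2638572938923769745/18014398509481984 → NEW=255, ERR=-1955098680994136175/18014398509481984
(6,4): OLD=3902993897938099603/36028797018963968 → NEW=0, ERR=3902993897938099603/36028797018963968
(6,5): OLD=941301262979589183071/4611686018427387904 → NEW=255, ERR=-234678671719394732449/4611686018427387904
(6,6): OLD=13769721375254359447977/73786976294838206464 → NEW=255, ERR=-5045957579929383200343/73786976294838206464
Row 0: ....#.#
Row 1: ..#.###
Row 2: ....#.#
Row 3: ..#.#.#
Row 4: ....###
Row 5: ..#..#.
Row 6: ...#.##

Answer: ....#.#
..#.###
....#.#
..#.#.#
....###
..#..#.
...#.##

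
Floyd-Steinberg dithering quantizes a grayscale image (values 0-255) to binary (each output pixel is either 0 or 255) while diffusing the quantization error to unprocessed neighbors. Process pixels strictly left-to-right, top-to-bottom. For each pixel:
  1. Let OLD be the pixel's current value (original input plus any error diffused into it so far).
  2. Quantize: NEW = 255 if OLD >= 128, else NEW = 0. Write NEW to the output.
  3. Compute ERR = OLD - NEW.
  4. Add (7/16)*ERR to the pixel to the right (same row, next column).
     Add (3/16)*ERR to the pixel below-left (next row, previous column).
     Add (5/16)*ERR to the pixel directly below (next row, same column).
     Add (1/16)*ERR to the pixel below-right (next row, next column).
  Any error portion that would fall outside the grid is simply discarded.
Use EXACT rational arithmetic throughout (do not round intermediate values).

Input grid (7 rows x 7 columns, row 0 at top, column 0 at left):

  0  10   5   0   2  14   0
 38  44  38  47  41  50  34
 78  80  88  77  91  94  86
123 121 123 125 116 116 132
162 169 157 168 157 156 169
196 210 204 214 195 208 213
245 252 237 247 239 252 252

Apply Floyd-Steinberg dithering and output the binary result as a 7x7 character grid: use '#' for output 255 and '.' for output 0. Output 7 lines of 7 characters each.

Answer: .......
.......
.#.#.#.
#.#.#.#
#.##.##
######.
#######

Derivation:
(0,0): OLD=0 → NEW=0, ERR=0
(0,1): OLD=10 → NEW=0, ERR=10
(0,2): OLD=75/8 → NEW=0, ERR=75/8
(0,3): OLD=525/128 → NEW=0, ERR=525/128
(0,4): OLD=7771/2048 → NEW=0, ERR=7771/2048
(0,5): OLD=513149/32768 → NEW=0, ERR=513149/32768
(0,6): OLD=3592043/524288 → NEW=0, ERR=3592043/524288
(1,0): OLD=319/8 → NEW=0, ERR=319/8
(1,1): OLD=4245/64 → NEW=0, ERR=4245/64
(1,2): OLD=146109/2048 → NEW=0, ERR=146109/2048
(1,3): OLD=661843/8192 → NEW=0, ERR=661843/8192
(1,4): OLD=42322939/524288 → NEW=0, ERR=42322939/524288
(1,5): OLD=384754199/4194304 → NEW=0, ERR=384754199/4194304
(1,6): OLD=5184345561/67108864 → NEW=0, ERR=5184345561/67108864
(2,0): OLD=105367/1024 → NEW=0, ERR=105367/1024
(2,1): OLD=5295769/32768 → NEW=255, ERR=-3060071/32768
(2,2): OLD=46521123/524288 → NEW=0, ERR=46521123/524288
(2,3): OLD=673866579/4194304 → NEW=255, ERR=-395680941/4194304
(2,4): OLD=3261591905/33554432 → NEW=0, ERR=3261591905/33554432
(2,5): OLD=198344726921/1073741824 → NEW=255, ERR=-75459438199/1073741824
(2,6): OLD=1462497402255/17179869184 → NEW=0, ERR=1462497402255/17179869184
(3,0): OLD=72165931/524288 → NEW=255, ERR=-61527509/524288
(3,1): OLD=266517299/4194304 → NEW=0, ERR=266517299/4194304
(3,2): OLD=5201062187/33554432 → NEW=255, ERR=-3355317973/33554432
(3,3): OLD=5069566017/67108864 → NEW=0, ERR=5069566017/67108864
(3,4): OLD=2754838288555/17179869184 → NEW=255, ERR=-1626028353365/17179869184
(3,5): OLD=10262155469077/137438953472 → NEW=0, ERR=10262155469077/137438953472
(3,6): OLD=410947246017131/2199023255552 → NEW=255, ERR=-149803684148629/2199023255552
(4,0): OLD=9210087505/67108864 → NEW=255, ERR=-7902672815/67108864
(4,1): OLD=119457613481/1073741824 → NEW=0, ERR=119457613481/1073741824
(4,2): OLD=3308159477935/17179869184 → NEW=255, ERR=-1072707163985/17179869184
(4,3): OLD=19281787429093/137438953472 → NEW=255, ERR=-15765145706267/137438953472
(4,4): OLD=105509217326621/1099511627776 → NEW=0, ERR=105509217326621/1099511627776
(4,5): OLD=7129320844280039/35184372088832 → NEW=255, ERR=-1842694038372121/35184372088832
(4,6): OLD=72882500927790273/562949953421312 → NEW=255, ERR=-70669737194644287/562949953421312
(5,0): OLD=3093413375307/17179869184 → NEW=255, ERR=-1287453266613/17179869184
(5,1): OLD=26513795468917/137438953472 → NEW=255, ERR=-8533137666443/137438953472
(5,2): OLD=156977815657437/1099511627776 → NEW=255, ERR=-123397649425443/1099511627776
(5,3): OLD=1259106416380533/8796093022208 → NEW=255, ERR=-983897304282507/8796093022208
(5,4): OLD=89543631753584289/562949953421312 → NEW=255, ERR=-54008606368850271/562949953421312
(5,5): OLD=595016592510850925/4503599627370496 → NEW=255, ERR=-553401312468625555/4503599627370496
(5,6): OLD=8411804018100868515/72057594037927936 → NEW=0, ERR=8411804018100868515/72057594037927936
(6,0): OLD=461663153946391/2199023255552 → NEW=255, ERR=-99087776219369/2199023255552
(6,1): OLD=6585016404855519/35184372088832 → NEW=255, ERR=-2386998477796641/35184372088832
(6,2): OLD=82975274814204085/562949953421312 → NEW=255, ERR=-60576963308230475/562949953421312
(6,3): OLD=630343459890315915/4503599627370496 → NEW=255, ERR=-518074445089160565/4503599627370496
(6,4): OLD=2317735061872030415/18014398509481984 → NEW=255, ERR=-2275936558045875505/18014398509481984
(6,5): OLD=200860200977240650269/1152921504606846976 → NEW=255, ERR=-93134782697505328611/1152921504606846976
(6,6): OLD=4527909613148371046075/18446744073709551616 → NEW=255, ERR=-176010125647564616005/18446744073709551616
Row 0: .......
Row 1: .......
Row 2: .#.#.#.
Row 3: #.#.#.#
Row 4: #.##.##
Row 5: ######.
Row 6: #######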